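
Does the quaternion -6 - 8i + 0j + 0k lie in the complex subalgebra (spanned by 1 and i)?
Yes. The quaternion -6 - 8i has j- and k-coefficients y = z = 0, so it lies in the complex subalgebra spanned by 1 and i.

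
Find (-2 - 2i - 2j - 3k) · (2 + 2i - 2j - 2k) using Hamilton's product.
-10 - 10i - 10j + 6k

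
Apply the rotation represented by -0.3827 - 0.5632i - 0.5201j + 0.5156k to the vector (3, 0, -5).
(0.695, 5.411, -2.06)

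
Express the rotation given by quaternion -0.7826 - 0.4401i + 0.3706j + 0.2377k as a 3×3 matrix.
[[0.6123, 0.0458, -0.7893], [-0.6983, 0.4996, -0.5127], [0.3708, 0.865, 0.3379]]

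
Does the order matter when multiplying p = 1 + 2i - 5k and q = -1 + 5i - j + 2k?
Yes: pq = -1 - 2i - 30j + 5k ≠ -1 + 8i + 28j + 9k = qp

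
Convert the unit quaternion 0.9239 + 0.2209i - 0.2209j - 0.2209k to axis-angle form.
axis = (√3/3, -√3/3, -√3/3), θ = π/4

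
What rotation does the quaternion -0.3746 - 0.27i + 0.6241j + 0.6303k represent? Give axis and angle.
axis = (-0.2912, 0.6731, 0.6798), θ = 224°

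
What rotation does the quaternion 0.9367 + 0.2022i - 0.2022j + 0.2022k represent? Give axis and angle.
axis = (√3/3, -√3/3, √3/3), θ = 41°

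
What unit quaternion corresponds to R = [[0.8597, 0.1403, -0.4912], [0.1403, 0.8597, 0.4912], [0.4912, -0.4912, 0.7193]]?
0.9272 - 0.2649i - 0.2649j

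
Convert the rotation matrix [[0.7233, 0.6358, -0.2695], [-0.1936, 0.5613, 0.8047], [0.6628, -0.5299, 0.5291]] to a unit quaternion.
0.8387 - 0.3978i - 0.2779j - 0.2472k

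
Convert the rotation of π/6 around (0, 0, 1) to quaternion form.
0.9659 + 0.2588k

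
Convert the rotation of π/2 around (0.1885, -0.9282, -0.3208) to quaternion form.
0.7071 + 0.1333i - 0.6563j - 0.2268k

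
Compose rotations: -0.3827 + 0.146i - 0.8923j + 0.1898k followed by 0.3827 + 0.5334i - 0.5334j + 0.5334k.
-0.8015 + 0.2265i - 0.1607j - 0.5296k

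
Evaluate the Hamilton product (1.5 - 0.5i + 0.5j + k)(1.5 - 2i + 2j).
0.25 - 5.75i + 1.75j + 1.5k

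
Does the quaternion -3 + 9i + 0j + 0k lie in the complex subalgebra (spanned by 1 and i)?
Yes. The quaternion -3 + 9i has j- and k-coefficients y = z = 0, so it lies in the complex subalgebra spanned by 1 and i.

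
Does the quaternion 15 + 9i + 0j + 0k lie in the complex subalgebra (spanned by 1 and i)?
Yes. The quaternion 15 + 9i has j- and k-coefficients y = z = 0, so it lies in the complex subalgebra spanned by 1 and i.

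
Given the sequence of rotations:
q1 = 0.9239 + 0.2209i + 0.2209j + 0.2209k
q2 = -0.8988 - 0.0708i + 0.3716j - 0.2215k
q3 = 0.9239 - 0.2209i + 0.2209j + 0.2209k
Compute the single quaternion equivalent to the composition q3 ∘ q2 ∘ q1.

q2 · q1 = -0.8479 - 0.1329i + 0.1115j - 0.5009k
q3 · q2 · q1 = -0.7267 - 0.0708i - 0.2243j - 0.6454k
-0.7267 - 0.0708i - 0.2243j - 0.6454k


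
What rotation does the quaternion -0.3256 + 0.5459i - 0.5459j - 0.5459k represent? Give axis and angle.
axis = (√3/3, -√3/3, -√3/3), θ = 218°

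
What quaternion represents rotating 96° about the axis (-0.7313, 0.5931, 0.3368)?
0.6691 - 0.5435i + 0.4408j + 0.2503k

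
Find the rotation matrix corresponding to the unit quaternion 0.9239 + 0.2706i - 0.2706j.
[[0.8536, -0.1464, -0.5], [-0.1464, 0.8536, -0.5], [0.5, 0.5, 0.7071]]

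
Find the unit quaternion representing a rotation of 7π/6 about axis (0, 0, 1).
-0.2588 + 0.9659k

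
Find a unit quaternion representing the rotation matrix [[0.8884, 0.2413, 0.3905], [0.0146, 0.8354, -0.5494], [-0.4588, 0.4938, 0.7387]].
0.9304 + 0.2803i + 0.2282j - 0.0609k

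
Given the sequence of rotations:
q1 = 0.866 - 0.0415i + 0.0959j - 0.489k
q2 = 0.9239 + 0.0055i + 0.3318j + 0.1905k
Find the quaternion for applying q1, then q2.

q2 · q1 = 0.8617 - 0.2141i + 0.3707j - 0.2725k
0.8617 - 0.2141i + 0.3707j - 0.2725k


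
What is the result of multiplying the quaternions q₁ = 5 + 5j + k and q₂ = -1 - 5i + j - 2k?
-8 - 36i - 5j + 14k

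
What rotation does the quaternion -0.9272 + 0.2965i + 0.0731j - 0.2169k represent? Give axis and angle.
axis = (0.7916, 0.1952, -0.5791), θ = 316°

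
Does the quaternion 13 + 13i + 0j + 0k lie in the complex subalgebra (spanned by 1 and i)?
Yes. The quaternion 13 + 13i has j- and k-coefficients y = z = 0, so it lies in the complex subalgebra spanned by 1 and i.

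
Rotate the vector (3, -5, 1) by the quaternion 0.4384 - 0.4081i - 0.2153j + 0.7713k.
(0.837, 5.196, 2.702)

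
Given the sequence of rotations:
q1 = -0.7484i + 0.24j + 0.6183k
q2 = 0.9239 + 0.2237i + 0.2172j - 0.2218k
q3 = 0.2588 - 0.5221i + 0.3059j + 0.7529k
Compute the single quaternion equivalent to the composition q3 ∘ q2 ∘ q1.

q2 · q1 = 0.2524 - 0.5039i + 0.2494j + 0.7875k
q3 · q2 · q1 = -0.867 - 0.2091i + 0.1735j + 0.4178k
-0.867 - 0.2091i + 0.1735j + 0.4178k


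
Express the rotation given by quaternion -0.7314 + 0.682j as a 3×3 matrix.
[[0.0698, 0, -0.9976], [0, 1, 0], [0.9976, 0, 0.0698]]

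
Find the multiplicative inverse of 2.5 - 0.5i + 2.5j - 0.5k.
0.1923 + 0.0385i - 0.1923j + 0.0385k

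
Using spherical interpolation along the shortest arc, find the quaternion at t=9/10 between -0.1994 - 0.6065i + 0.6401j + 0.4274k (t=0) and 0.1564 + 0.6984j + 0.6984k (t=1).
0.1215 - 0.0671i + 0.7119j + 0.6884k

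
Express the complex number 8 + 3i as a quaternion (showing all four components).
8 + 3i + 0j + 0k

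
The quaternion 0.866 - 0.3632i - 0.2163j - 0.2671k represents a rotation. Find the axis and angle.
axis = (-0.7263, -0.4326, -0.5342), θ = π/3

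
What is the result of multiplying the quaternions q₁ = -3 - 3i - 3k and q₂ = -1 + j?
3 + 6i - 3j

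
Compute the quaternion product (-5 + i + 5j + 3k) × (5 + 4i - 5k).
-14 - 40i + 42j + 20k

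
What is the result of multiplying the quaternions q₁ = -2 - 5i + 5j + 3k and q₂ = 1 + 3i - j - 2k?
24 - 18i + 6j - 3k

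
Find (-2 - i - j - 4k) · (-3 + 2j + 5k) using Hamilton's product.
28 + 6i + 4j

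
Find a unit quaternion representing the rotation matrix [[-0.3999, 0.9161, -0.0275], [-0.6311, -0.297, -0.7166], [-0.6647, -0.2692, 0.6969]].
-0.5 - 0.2237i - 0.3186j + 0.7736k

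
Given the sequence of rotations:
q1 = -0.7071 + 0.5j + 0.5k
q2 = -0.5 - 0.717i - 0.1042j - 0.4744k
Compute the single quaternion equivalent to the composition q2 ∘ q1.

q2 · q1 = 0.6429 + 0.6921i + 0.1822j - 0.2731k
0.6429 + 0.6921i + 0.1822j - 0.2731k


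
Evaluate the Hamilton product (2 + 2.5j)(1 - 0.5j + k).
3.25 + 2.5i + 1.5j + 2k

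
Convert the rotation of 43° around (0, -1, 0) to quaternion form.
0.9304 - 0.3665j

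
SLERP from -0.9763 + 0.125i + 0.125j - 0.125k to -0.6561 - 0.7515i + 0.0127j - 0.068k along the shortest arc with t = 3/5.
-0.8874 - 0.4445i + 0.066j - 0.1029k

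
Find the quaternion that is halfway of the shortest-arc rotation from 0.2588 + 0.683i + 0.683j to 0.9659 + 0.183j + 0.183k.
0.7385 + 0.4119i + 0.5222j + 0.1104k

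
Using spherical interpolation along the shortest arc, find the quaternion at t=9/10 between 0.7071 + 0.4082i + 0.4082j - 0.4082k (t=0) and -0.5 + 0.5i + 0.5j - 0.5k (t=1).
-0.3827 + 0.5334i + 0.5334j - 0.5334k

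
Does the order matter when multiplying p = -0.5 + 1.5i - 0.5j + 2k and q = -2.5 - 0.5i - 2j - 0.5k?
Yes: pq = 2 + 0.75i + 2j - 8k ≠ 2 - 7.75i + 2.5j - 1.5k = qp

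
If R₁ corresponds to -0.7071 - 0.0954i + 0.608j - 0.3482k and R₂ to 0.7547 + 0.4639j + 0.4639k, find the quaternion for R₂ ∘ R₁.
-0.6542 - 0.5156i + 0.0866j - 0.5466k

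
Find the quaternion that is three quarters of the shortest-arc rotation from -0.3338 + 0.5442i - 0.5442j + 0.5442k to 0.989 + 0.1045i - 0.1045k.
-0.9446 + 0.0866i - 0.1751j + 0.2636k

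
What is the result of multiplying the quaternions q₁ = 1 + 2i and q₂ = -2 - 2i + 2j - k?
2 - 6i + 4j + 3k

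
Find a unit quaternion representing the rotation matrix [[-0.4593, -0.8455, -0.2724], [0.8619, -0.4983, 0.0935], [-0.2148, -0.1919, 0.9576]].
0.5 - 0.1427i - 0.0288j + 0.8537k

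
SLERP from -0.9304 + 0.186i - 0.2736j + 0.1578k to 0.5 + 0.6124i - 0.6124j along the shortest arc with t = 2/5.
-0.9673 - 0.1881i + 0.1223j + 0.1186k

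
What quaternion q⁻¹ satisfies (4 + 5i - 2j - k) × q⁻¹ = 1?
0.087 - 0.1087i + 0.0435j + 0.0217k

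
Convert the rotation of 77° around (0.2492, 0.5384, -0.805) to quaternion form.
0.7826 + 0.1551i + 0.3352j - 0.5011k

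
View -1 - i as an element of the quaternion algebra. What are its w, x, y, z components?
-1 - i + 0j + 0k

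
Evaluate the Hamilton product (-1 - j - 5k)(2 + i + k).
3 - 2i - 7j - 10k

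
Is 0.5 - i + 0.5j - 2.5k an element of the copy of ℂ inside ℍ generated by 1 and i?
No. The quaternion 0.5 - i + 0.5j - 2.5k has j-coefficient y = 0.5 and k-coefficient z = -2.5, not both zero, so it does not lie in the complex subalgebra spanned by 1 and i.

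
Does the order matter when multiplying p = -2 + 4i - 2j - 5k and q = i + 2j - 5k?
Yes: pq = -25 + 18i + 11j + 20k ≠ -25 - 22i - 19j = qp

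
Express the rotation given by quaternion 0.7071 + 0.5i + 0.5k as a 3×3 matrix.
[[0.5, -0.7071, 0.5], [0.7071, 0, -0.7071], [0.5, 0.7071, 0.5]]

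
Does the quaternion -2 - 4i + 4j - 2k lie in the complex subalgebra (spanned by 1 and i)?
No. The quaternion -2 - 4i + 4j - 2k has j-coefficient y = 4 and k-coefficient z = -2, not both zero, so it does not lie in the complex subalgebra spanned by 1 and i.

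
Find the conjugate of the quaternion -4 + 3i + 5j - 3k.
-4 - 3i - 5j + 3k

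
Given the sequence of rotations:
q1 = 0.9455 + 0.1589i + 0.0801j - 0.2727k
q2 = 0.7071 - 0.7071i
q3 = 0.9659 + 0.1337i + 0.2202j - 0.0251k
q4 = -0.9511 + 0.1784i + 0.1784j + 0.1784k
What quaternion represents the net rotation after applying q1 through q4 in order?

q2 · q1 = 0.7809 - 0.5562i - 0.1362j - 0.2495k
q3 · q2 · q1 = 0.8524 - 0.4912i + 0.0877j - 0.1563k
q4 · q3 · q2 · q1 = -0.7108 + 0.5757i + 0.0089j + 0.404k
-0.7108 + 0.5757i + 0.0089j + 0.404k


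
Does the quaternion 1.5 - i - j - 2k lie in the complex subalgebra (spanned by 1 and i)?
No. The quaternion 1.5 - i - j - 2k has j-coefficient y = -1 and k-coefficient z = -2, not both zero, so it does not lie in the complex subalgebra spanned by 1 and i.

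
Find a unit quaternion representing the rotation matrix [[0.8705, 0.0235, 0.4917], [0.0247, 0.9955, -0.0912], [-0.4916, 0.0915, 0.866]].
0.9659 + 0.0473i + 0.2545j + 0.0003k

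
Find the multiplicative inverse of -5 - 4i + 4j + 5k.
-0.061 + 0.0488i - 0.0488j - 0.061k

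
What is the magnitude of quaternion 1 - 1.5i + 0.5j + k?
2.121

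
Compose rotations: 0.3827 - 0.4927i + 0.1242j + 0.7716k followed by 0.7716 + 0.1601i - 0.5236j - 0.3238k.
0.689 - 0.6827i - 0.0685j + 0.2334k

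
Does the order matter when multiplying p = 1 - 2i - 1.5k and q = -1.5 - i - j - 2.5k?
Yes: pq = -7.25 + 0.5i - 4.5j + 1.75k ≠ -7.25 + 3.5i + 2.5j - 2.25k = qp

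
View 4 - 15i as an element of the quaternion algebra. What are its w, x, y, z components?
4 - 15i + 0j + 0k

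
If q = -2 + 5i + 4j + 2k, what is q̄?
-2 - 5i - 4j - 2k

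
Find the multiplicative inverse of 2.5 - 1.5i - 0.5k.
0.2857 + 0.1714i + 0.0571k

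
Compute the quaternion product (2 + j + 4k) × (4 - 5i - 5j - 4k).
29 + 6i - 26j + 13k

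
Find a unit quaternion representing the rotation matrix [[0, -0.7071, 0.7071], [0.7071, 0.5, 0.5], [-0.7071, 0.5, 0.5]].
0.7071 + 0.5j + 0.5k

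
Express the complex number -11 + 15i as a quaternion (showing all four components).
-11 + 15i + 0j + 0k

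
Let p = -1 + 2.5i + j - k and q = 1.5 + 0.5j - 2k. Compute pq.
-4 + 2.25i + 6j + 1.75k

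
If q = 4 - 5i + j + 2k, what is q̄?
4 + 5i - j - 2k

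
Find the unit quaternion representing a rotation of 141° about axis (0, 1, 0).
0.3338 + 0.9426j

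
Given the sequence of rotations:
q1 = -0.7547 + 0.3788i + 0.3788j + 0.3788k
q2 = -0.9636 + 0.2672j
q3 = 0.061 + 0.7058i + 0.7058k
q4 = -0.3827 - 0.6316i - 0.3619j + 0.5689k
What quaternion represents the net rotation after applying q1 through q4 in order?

q2 · q1 = 0.626 - 0.2638i - 0.5667j - 0.4662k
q3 · q2 · q1 = 0.5534 + 0.8257i + 0.1083j + 0.0134k
q4 · q3 · q2 · q1 = 0.3413 - 0.732i + 0.2365j + 0.5401k
0.3413 - 0.732i + 0.2365j + 0.5401k


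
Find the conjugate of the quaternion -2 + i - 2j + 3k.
-2 - i + 2j - 3k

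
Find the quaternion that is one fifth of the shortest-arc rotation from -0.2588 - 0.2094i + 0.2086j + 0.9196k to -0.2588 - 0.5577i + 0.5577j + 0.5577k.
-0.2671 - 0.2903i + 0.2896j + 0.8721k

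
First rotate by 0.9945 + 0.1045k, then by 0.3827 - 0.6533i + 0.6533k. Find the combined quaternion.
0.3123 - 0.6497i + 0.0683j + 0.6897k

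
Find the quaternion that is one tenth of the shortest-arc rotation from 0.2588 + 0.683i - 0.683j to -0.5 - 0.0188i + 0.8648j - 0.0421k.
0.2922 + 0.6282i - 0.7211j + 0.0046k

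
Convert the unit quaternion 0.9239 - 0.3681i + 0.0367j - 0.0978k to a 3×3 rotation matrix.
[[0.9782, 0.1537, 0.1398], [-0.2077, 0.7099, 0.673], [0.0042, -0.6874, 0.7263]]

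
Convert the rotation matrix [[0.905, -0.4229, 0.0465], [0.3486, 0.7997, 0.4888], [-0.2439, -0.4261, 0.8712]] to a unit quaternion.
0.9455 - 0.2419i + 0.0768j + 0.204k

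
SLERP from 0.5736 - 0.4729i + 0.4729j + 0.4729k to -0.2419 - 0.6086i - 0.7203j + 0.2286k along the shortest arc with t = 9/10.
0.3215 + 0.524i + 0.7737j - 0.1529k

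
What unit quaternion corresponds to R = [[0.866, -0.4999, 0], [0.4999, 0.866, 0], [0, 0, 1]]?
0.9659 + 0.2588k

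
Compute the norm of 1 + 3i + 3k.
√19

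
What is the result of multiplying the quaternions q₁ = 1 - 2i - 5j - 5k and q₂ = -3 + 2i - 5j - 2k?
-34 - 7i - 4j + 33k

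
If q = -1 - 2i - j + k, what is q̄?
-1 + 2i + j - k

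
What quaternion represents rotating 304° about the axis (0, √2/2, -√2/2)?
-0.8829 + 0.332j - 0.332k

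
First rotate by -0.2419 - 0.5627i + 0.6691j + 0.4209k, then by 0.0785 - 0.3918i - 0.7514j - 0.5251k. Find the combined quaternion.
0.4843 + 0.0857i + 0.6947j - 0.5249k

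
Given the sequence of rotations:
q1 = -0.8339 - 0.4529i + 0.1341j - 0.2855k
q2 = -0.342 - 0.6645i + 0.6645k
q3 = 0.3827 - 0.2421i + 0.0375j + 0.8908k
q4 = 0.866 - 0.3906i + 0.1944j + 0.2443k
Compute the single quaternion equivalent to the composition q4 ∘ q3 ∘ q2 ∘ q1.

q2 · q1 = 0.174 + 0.6199i - 0.5365j - 0.5456k
q3 · q2 · q1 = 0.7228 + 0.6526i + 0.2213j + 0.0528k
q4 · q3 · q2 · q1 = 0.8249 + 0.239i + 0.5122j + 0.009k
0.8249 + 0.239i + 0.5122j + 0.009k


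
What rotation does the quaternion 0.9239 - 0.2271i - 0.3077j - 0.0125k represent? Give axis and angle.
axis = (-0.5935, -0.8042, -0.0327), θ = π/4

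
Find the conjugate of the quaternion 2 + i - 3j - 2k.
2 - i + 3j + 2k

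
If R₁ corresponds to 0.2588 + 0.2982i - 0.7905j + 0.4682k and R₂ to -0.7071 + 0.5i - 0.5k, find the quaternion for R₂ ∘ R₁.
-0.098 - 0.4767i + 0.1758j - 0.8557k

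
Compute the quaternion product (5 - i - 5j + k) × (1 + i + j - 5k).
16 + 28i - 4j - 20k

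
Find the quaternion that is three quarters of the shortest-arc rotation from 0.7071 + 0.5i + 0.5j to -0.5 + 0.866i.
-0.1928 + 0.9641i + 0.1827j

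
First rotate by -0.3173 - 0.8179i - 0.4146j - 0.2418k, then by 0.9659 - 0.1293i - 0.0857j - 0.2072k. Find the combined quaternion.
-0.4979 - 0.8142i - 0.2351j - 0.1843k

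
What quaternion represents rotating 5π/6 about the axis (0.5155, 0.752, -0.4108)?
0.2588 + 0.4979i + 0.7264j - 0.3968k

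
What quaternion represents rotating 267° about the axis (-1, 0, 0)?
-0.6884 - 0.7254i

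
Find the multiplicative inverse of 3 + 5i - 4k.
0.06 - 0.1i + 0.08k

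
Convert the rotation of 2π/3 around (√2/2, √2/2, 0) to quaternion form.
0.5 + 0.6124i + 0.6124j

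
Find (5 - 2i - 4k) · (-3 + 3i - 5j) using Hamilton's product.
-9 + i - 37j + 22k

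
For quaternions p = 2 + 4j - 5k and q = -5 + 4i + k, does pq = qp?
No: pq = -5 + 12i - 40j + 11k ≠ -5 + 4i + 43k = qp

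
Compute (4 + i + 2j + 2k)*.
4 - i - 2j - 2k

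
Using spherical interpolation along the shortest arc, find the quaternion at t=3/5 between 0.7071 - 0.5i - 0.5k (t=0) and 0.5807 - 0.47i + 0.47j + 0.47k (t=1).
0.7483 - 0.5705i + 0.3276j + 0.0846k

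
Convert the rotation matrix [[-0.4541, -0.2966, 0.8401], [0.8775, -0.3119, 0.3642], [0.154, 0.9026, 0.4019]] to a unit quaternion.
0.3987 + 0.3376i + 0.4302j + 0.7362k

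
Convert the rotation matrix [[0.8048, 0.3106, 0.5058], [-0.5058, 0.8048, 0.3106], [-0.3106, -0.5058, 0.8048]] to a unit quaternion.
0.9239 - 0.2209i + 0.2209j - 0.2209k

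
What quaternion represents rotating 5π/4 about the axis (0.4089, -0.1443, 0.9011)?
-0.3827 + 0.3778i - 0.1333j + 0.8325k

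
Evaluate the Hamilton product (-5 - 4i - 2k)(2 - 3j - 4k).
-18 - 14i - j + 28k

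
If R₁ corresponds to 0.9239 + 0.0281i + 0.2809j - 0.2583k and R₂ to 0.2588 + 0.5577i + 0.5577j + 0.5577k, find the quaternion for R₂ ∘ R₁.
0.2108 + 0.2218i + 0.7477j + 0.5894k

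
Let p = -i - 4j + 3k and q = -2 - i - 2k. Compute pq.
5 + 10i + 3j - 10k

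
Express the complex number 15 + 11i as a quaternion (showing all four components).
15 + 11i + 0j + 0k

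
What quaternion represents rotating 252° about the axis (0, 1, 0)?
-0.5878 + 0.809j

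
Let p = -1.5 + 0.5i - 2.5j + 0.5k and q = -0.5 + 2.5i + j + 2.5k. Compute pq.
0.75 - 10.75i - 0.25j + 2.75k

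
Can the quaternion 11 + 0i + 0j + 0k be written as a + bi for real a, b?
Yes. The quaternion 11 has j- and k-coefficients y = z = 0, so it lies in the complex subalgebra spanned by 1 and i.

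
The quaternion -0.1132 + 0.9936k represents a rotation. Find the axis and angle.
axis = (0, 0, 1), θ = 193°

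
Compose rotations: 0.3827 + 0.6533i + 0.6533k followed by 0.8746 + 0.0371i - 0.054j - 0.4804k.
0.6243 + 0.5503i - 0.3587j + 0.4228k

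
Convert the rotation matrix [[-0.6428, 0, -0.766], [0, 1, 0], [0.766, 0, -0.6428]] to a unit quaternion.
-0.4226 + 0.9063j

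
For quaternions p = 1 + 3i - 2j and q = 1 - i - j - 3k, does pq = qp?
No: pq = 2 + 8i + 6j - 8k ≠ 2 - 4i - 12j + 2k = qp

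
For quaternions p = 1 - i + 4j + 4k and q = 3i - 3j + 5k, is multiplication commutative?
No: pq = -5 + 35i + 14j - 4k ≠ -5 - 29i - 20j + 14k = qp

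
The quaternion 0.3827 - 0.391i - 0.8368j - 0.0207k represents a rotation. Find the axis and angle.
axis = (-0.4232, -0.9058, -0.0224), θ = 3π/4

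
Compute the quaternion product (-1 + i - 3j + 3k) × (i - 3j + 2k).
-16 + 2i + 4j - 2k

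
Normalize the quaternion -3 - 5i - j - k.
-0.5 - 0.8333i - 0.1667j - 0.1667k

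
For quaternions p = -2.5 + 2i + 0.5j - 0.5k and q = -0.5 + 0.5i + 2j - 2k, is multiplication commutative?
No: pq = -1.75 - 2.25i - 1.5j + 9k ≠ -1.75 - 2.25i - 9j + 1.5k = qp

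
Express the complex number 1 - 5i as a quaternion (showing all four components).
1 - 5i + 0j + 0k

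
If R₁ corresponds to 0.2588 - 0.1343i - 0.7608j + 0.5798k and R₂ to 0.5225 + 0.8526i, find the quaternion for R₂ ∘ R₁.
0.2497 + 0.1505i - 0.8919j - 0.3457k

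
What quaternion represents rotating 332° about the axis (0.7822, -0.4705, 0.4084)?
-0.9703 + 0.1892i - 0.1138j + 0.0988k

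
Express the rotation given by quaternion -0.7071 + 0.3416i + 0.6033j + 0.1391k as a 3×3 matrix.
[[0.2334, 0.6089, -0.7582], [0.2155, 0.7279, 0.6509], [0.9482, -0.3153, 0.0387]]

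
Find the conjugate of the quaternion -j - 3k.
j + 3k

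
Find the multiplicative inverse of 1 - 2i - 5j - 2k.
0.0294 + 0.0588i + 0.1471j + 0.0588k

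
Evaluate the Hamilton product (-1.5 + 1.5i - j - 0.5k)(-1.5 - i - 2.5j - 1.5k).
0.5 - 0.5i + 8j - 1.75k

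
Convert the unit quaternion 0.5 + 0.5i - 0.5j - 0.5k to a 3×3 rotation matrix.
[[0, 0, -1], [-1, 0, 0], [0, 1, 0]]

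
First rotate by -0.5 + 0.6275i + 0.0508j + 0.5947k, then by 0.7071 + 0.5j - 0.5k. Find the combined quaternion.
-0.0816 + 0.7665i - 0.5278j + 0.3568k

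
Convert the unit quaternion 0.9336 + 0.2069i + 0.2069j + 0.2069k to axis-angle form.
axis = (√3/3, √3/3, √3/3), θ = 42°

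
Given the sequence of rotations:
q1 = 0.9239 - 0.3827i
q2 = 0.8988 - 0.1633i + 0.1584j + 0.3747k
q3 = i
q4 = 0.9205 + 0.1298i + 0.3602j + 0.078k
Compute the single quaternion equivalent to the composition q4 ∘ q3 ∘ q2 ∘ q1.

q2 · q1 = 0.7679 - 0.4948i + 0.0029j + 0.4068k
q3 · q2 · q1 = 0.4948 + 0.7679i - 0.4068j + 0.0029k
q4 · q3 · q2 · q1 = 0.5021 + 0.8039i - 0.1367j - 0.2881k
0.5021 + 0.8039i - 0.1367j - 0.2881k


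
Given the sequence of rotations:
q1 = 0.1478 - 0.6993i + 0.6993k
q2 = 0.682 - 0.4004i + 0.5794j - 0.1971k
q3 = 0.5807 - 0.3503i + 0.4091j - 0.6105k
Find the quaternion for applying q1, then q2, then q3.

q2 · q1 = -0.0414 - 0.1309i + 0.5035j + 0.853k
q3 · q2 · q1 = 0.2449 + 0.5948i + 0.6542j + 0.3978k
0.2449 + 0.5948i + 0.6542j + 0.3978k


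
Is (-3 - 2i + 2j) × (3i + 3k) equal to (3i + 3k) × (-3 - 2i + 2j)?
No: pq = 6 - 3i + 6j - 15k ≠ 6 - 15i - 6j - 3k = qp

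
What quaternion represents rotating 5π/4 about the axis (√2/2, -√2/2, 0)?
-0.3827 + 0.6533i - 0.6533j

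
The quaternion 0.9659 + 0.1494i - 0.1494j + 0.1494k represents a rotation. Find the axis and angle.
axis = (√3/3, -√3/3, √3/3), θ = π/6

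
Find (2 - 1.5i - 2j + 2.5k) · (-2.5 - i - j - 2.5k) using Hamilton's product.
-2.25 + 9.25i - 3.25j - 11.75k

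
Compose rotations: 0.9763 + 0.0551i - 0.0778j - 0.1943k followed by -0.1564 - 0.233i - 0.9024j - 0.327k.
-0.2736 - 0.0862i - 0.9321j - 0.221k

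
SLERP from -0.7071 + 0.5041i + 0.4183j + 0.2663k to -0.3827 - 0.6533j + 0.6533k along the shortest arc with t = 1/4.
-0.7553 + 0.4436i + 0.1409j + 0.4615k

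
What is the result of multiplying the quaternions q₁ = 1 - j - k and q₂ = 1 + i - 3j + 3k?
1 - 5i - 5j + 3k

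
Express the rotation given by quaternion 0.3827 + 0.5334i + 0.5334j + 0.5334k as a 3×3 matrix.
[[-0.1381, 0.1608, 0.9773], [0.9773, -0.1381, 0.1608], [0.1608, 0.9773, -0.1381]]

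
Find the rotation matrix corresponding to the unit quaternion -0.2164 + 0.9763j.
[[-0.9063, 0, -0.4225], [0, 1, 0], [0.4225, 0, -0.9063]]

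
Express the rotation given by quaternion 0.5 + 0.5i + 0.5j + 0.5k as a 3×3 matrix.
[[0, 0, 1], [1, 0, 0], [0, 1, 0]]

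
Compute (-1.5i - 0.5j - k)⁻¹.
0.4286i + 0.1429j + 0.2857k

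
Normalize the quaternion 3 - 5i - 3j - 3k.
0.416 - 0.6934i - 0.416j - 0.416k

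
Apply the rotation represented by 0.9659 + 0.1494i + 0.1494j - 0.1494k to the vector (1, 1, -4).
(0.268, 2, -3.732)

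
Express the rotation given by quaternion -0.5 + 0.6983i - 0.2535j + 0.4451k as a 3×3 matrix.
[[0.4752, 0.0911, 0.8751], [-0.7991, -0.3715, 0.4726], [0.3681, -0.924, -0.1038]]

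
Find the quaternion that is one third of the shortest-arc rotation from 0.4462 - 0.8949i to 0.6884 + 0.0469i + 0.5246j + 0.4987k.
0.6535 - 0.6879i + 0.2289j + 0.2176k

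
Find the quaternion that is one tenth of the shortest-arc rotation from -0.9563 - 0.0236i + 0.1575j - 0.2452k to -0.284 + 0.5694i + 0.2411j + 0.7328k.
-0.9714 + 0.0601i + 0.1883j - 0.1315k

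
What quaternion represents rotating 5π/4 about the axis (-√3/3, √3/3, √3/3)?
-0.3827 - 0.5334i + 0.5334j + 0.5334k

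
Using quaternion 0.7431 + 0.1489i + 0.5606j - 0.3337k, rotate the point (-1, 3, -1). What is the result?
(1.106, 3.123, 0.147)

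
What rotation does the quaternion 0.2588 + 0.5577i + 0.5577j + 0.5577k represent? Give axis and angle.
axis = (√3/3, √3/3, √3/3), θ = 5π/6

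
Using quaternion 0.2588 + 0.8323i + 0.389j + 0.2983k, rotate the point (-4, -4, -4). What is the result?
(-6.842, -0.159, -1.08)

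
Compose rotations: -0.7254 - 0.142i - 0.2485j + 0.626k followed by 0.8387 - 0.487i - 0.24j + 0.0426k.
-0.7639 + 0.0945i + 0.2645j + 0.5811k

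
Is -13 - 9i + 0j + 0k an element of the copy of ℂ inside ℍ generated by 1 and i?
Yes. The quaternion -13 - 9i has j- and k-coefficients y = z = 0, so it lies in the complex subalgebra spanned by 1 and i.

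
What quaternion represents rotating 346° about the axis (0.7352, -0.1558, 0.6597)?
-0.9925 + 0.0896i - 0.019j + 0.0804k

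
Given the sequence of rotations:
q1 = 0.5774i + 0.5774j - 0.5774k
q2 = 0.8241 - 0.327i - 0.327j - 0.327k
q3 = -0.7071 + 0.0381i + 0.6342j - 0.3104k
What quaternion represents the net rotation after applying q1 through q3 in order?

q2 · q1 = 0.1888 + 0.8535i + 0.0982j - 0.4758k
q3 · q2 · q1 = -0.376 - 0.8676i - 0.1965j - 0.2597k
-0.376 - 0.8676i - 0.1965j - 0.2597k


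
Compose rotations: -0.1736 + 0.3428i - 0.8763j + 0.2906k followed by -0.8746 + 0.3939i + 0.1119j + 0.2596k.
0.0394 - 0.1082i + 0.7215j - 0.6828k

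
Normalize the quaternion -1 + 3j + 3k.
-0.2294 + 0.6882j + 0.6882k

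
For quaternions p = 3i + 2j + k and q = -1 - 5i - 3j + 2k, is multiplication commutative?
No: pq = 19 + 4i - 13j ≠ 19 - 10i + 9j - 2k = qp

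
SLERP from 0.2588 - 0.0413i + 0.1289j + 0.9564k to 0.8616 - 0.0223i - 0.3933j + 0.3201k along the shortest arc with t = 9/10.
0.8379 - 0.0259i - 0.3524j + 0.4161k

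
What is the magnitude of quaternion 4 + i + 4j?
√33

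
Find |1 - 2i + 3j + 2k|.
√18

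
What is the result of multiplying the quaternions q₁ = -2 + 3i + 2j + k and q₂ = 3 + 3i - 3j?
-9 + 6i + 15j - 12k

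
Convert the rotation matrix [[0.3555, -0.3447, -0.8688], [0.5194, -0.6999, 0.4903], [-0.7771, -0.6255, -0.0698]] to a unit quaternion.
-0.3827 + 0.7289i + 0.0599j - 0.5645k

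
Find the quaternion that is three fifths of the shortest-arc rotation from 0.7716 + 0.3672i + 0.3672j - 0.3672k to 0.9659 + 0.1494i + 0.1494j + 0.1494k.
0.9336 + 0.2496i + 0.2496j - 0.062k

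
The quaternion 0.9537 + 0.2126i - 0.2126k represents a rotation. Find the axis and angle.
axis = (√2/2, 0, -√2/2), θ = 35°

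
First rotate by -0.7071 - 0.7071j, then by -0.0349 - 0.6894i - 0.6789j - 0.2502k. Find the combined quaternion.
-0.4554 + 0.3106i + 0.5047j + 0.6644k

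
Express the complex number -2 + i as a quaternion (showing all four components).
-2 + i + 0j + 0k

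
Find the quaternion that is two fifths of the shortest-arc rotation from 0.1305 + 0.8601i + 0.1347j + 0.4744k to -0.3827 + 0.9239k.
-0.0961 + 0.6035i + 0.0945j + 0.7859k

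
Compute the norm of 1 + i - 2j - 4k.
√22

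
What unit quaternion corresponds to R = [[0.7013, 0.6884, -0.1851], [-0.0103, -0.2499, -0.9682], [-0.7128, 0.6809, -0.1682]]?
0.5664 + 0.7279i + 0.2329j - 0.3084k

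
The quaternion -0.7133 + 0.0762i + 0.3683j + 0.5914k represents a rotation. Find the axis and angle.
axis = (0.1087, 0.5255, 0.8438), θ = 271°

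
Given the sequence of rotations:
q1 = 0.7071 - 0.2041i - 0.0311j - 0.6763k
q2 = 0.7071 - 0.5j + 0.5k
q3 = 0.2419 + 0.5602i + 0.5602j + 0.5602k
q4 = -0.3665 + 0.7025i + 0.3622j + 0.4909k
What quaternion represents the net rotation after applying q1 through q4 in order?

q2 · q1 = 0.8226 + 0.2094i - 0.4776j - 0.2267k
q3 · q2 · q1 = 0.4762 + 0.652i + 0.5896j + 0.0211k
q4 · q3 · q2 · q1 = -0.8565 - 0.1862i + 0.2616j + 0.4041k
-0.8565 - 0.1862i + 0.2616j + 0.4041k


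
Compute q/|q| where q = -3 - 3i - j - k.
-0.6708 - 0.6708i - 0.2236j - 0.2236k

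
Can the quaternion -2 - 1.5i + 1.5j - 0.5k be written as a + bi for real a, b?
No. The quaternion -2 - 1.5i + 1.5j - 0.5k has j-coefficient y = 1.5 and k-coefficient z = -0.5, not both zero, so it does not lie in the complex subalgebra spanned by 1 and i.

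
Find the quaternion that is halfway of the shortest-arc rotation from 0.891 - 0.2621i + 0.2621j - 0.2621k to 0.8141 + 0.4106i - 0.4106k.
0.9179 + 0.0799i + 0.1411j - 0.3621k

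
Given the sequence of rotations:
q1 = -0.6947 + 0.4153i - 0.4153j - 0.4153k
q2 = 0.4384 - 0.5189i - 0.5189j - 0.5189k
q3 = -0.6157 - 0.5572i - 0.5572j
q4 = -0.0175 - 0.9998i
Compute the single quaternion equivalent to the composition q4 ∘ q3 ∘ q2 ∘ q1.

q2 · q1 = -0.5201 + 0.5425i - 0.2526j + 0.6094k
q3 · q2 · q1 = 0.4818 - 0.3838i + 0.7849j + 0.0678k
q4 · q3 · q2 · q1 = -0.3922 - 0.475i + 0.0541j - 0.7859k
-0.3922 - 0.475i + 0.0541j - 0.7859k


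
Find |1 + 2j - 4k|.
√21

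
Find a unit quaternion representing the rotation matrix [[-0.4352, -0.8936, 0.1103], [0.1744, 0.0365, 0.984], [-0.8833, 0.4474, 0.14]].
0.4305 - 0.3116i + 0.577j + 0.6202k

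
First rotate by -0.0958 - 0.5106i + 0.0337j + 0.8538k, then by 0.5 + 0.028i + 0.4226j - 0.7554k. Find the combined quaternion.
0.5971 + 0.1283i + 0.3382j + 0.716k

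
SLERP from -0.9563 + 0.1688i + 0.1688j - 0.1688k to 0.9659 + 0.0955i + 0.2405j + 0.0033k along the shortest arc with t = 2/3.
-0.9925 - 0.0067i - 0.1059j - 0.0609k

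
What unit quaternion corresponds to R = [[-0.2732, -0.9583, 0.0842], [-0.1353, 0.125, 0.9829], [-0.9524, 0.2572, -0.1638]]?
0.4147 - 0.4375i + 0.6249j + 0.4961k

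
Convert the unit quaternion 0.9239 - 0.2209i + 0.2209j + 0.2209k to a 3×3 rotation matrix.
[[0.8048, -0.5058, 0.3106], [0.3106, 0.8048, 0.5058], [-0.5058, -0.3106, 0.8048]]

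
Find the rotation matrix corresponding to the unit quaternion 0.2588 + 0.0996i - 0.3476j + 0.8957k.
[[-0.8462, -0.5329, -0.0015], [0.3944, -0.6244, -0.6742], [0.3583, -0.5711, 0.7385]]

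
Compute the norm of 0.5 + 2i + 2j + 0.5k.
2.915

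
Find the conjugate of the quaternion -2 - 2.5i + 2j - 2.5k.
-2 + 2.5i - 2j + 2.5k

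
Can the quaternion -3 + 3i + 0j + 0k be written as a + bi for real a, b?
Yes. The quaternion -3 + 3i has j- and k-coefficients y = z = 0, so it lies in the complex subalgebra spanned by 1 and i.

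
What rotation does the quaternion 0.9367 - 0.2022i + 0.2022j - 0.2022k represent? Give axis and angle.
axis = (-√3/3, √3/3, -√3/3), θ = 41°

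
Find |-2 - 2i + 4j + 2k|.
√28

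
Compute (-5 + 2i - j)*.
-5 - 2i + j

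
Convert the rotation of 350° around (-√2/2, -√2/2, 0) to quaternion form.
-0.9962 - 0.0616i - 0.0616j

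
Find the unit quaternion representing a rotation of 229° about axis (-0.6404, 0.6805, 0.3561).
-0.4147 - 0.5827i + 0.6192j + 0.324k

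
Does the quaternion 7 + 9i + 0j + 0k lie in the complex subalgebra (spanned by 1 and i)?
Yes. The quaternion 7 + 9i has j- and k-coefficients y = z = 0, so it lies in the complex subalgebra spanned by 1 and i.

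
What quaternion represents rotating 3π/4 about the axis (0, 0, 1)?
0.3827 + 0.9239k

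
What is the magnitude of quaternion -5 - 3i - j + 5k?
√60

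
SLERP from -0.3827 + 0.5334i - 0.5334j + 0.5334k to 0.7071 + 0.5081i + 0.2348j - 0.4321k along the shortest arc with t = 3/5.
-0.6915 - 0.0952i - 0.4315j + 0.5714k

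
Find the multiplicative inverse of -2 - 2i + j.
-0.2222 + 0.2222i - 0.1111j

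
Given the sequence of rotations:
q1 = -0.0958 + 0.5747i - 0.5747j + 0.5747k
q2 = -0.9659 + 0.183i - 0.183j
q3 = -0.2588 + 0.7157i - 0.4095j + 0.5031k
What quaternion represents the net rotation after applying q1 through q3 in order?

q2 · q1 = -0.1178 - 0.6778i + 0.4675j - 0.5551k
q3 · q2 · q1 = 0.9863 + 0.0832i - 0.0165j + 0.1414k
0.9863 + 0.0832i - 0.0165j + 0.1414k


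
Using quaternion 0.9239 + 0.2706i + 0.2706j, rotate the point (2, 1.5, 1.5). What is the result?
(2.677, 0.823, 0.811)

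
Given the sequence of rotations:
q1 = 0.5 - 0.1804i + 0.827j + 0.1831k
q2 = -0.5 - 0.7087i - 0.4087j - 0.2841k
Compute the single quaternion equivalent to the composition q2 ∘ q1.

q2 · q1 = 0.0122 - 0.104i - 0.4368j - 0.8934k
0.0122 - 0.104i - 0.4368j - 0.8934k


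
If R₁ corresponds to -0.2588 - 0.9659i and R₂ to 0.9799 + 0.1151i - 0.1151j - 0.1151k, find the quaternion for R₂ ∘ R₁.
-0.1424 - 0.9763i + 0.141j - 0.0814k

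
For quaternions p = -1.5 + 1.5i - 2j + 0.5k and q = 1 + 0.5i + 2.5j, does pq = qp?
No: pq = 2.75 - 0.5i - 5.5j + 5.25k ≠ 2.75 + 2i - 6j - 4.25k = qp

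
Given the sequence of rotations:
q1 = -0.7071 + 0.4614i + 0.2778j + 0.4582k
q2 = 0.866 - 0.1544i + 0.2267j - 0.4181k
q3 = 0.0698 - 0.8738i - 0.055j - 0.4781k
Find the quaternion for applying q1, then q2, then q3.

q2 · q1 = -0.4125 + 0.7288i - 0.0419j + 0.5449k
q3 · q2 · q1 = 0.8662 + 0.3613i + 0.1475j + 0.3119k
0.8662 + 0.3613i + 0.1475j + 0.3119k


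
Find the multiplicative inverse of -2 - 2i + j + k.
-0.2 + 0.2i - 0.1j - 0.1k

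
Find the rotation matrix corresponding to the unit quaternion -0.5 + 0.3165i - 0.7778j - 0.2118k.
[[-0.2997, -0.7041, 0.6437], [-0.2805, 0.7099, 0.646], [-0.9119, 0.013, -0.4103]]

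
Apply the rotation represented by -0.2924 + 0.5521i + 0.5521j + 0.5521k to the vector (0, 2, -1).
(1.578, -1.371, 0.793)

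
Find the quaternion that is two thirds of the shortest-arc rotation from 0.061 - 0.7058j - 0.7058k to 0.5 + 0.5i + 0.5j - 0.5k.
0.458 + 0.428i + 0.0812j - 0.7749k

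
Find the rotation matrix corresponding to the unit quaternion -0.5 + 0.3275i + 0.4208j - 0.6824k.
[[-0.2855, -0.4068, -0.8678], [0.958, -0.1459, -0.2468], [-0.0262, -0.9018, 0.4313]]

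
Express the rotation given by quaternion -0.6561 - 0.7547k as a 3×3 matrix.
[[-0.1391, -0.9903, 0], [0.9903, -0.1391, 0], [0, 0, 1]]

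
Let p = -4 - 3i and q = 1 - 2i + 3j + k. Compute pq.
-10 + 5i - 9j - 13k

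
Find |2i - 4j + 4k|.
6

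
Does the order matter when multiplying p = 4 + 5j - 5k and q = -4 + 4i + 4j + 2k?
Yes: pq = -26 + 46i - 24j + 8k ≠ -26 - 14i + 16j + 48k = qp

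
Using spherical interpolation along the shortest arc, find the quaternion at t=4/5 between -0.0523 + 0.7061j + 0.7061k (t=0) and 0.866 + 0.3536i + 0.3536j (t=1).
0.7708 + 0.3206i + 0.5151j + 0.1945k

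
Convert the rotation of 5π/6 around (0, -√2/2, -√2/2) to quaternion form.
0.2588 - 0.683j - 0.683k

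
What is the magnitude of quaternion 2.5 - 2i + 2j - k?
3.905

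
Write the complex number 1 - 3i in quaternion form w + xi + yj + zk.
1 - 3i + 0j + 0k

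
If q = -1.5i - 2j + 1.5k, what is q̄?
1.5i + 2j - 1.5k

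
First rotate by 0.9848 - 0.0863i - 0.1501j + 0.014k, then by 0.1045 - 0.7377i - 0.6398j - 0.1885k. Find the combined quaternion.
-0.0541 - 0.7728i - 0.6192j - 0.1287k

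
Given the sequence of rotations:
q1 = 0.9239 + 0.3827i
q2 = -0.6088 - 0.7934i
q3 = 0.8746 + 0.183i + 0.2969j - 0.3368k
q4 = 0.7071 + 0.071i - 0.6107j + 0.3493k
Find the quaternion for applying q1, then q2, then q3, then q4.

q2 · q1 = -0.2588 - 0.966i
q3 · q2 · q1 = -0.0496 - 0.8922i + 0.2485j + 0.374k
q4 · q3 · q2 · q1 = 0.0494 - 0.9496i - 0.1322j - 0.2801k
0.0494 - 0.9496i - 0.1322j - 0.2801k


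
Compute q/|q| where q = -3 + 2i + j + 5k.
-0.4804 + 0.3203i + 0.1601j + 0.8006k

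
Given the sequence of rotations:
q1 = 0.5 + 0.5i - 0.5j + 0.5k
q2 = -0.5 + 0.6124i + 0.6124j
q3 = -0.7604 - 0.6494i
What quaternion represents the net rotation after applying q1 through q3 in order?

q2 · q1 = -0.25 + 0.3624i + 0.25j - 0.8624k
q3 · q2 · q1 = 0.4254 - 0.1132i - 0.7501j + 0.4934k
0.4254 - 0.1132i - 0.7501j + 0.4934k


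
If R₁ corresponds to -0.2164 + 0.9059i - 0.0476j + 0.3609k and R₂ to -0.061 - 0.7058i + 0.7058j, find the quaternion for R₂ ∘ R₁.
0.6862 + 0.3522i + 0.1049j - 0.6278k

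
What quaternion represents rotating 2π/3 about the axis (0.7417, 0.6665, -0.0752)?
0.5 + 0.6423i + 0.5772j - 0.0651k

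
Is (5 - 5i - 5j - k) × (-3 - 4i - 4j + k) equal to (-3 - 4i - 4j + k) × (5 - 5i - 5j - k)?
No: pq = -54 - 14i + 4j + 8k ≠ -54 + 4i - 14j + 8k = qp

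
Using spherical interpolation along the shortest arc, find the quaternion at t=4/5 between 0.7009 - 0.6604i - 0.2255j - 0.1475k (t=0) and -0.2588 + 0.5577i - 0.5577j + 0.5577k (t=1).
0.3897 - 0.6362i + 0.4241j - 0.5134k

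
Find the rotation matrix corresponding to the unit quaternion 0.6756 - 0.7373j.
[[-0.0872, 0, -0.9962], [0, 1, 0], [0.9962, 0, -0.0872]]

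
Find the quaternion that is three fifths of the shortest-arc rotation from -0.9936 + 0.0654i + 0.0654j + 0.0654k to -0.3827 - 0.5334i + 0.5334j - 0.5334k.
-0.7679 - 0.3468i + 0.412j - 0.3468k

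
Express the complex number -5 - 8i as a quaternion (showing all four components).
-5 - 8i + 0j + 0k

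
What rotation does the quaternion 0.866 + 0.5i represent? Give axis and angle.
axis = (1, 0, 0), θ = π/3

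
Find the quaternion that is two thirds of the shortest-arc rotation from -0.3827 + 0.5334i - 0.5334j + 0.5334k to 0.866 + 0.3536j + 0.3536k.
-0.8344 + 0.2259i - 0.5004j - 0.0487k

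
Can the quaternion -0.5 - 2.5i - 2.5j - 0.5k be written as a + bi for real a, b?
No. The quaternion -0.5 - 2.5i - 2.5j - 0.5k has j-coefficient y = -2.5 and k-coefficient z = -0.5, not both zero, so it does not lie in the complex subalgebra spanned by 1 and i.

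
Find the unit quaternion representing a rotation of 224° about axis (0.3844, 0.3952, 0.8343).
-0.3746 + 0.3564i + 0.3664j + 0.7735k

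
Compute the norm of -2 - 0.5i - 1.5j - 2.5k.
3.571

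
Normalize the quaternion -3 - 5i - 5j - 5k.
-0.3273 - 0.5455i - 0.5455j - 0.5455k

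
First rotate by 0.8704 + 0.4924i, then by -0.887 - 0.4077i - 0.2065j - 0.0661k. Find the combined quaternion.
-0.5713 - 0.7916i - 0.2123j + 0.0441k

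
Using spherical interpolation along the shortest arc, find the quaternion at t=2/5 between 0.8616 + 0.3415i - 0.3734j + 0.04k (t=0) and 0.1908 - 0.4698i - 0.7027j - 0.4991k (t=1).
0.7328 + 0.0065i - 0.6403j - 0.2304k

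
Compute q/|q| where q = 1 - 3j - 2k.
0.2673 - 0.8018j - 0.5345k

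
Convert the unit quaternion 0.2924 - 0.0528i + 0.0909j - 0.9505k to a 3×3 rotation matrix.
[[-0.8234, 0.5463, 0.1535], [-0.5655, -0.8125, -0.1419], [0.0472, -0.2037, 0.9779]]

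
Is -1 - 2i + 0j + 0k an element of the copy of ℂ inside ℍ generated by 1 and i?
Yes. The quaternion -1 - 2i has j- and k-coefficients y = z = 0, so it lies in the complex subalgebra spanned by 1 and i.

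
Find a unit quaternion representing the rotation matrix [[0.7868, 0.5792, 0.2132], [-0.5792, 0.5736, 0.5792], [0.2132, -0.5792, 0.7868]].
0.887 - 0.3265i - 0.3265k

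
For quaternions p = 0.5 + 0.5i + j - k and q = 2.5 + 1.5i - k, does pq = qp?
No: pq = -0.5 + i + 1.5j - 4.5k ≠ -0.5 + 3i + 3.5j - 1.5k = qp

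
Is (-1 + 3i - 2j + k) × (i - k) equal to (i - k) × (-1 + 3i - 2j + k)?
No: pq = -2 + i + 4j + 3k ≠ -2 - 3i - 4j - k = qp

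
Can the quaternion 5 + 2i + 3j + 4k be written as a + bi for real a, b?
No. The quaternion 5 + 2i + 3j + 4k has j-coefficient y = 3 and k-coefficient z = 4, not both zero, so it does not lie in the complex subalgebra spanned by 1 and i.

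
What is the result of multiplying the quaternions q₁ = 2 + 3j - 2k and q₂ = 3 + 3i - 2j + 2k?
16 + 8i - j - 11k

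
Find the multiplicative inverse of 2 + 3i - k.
0.1429 - 0.2143i + 0.0714k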